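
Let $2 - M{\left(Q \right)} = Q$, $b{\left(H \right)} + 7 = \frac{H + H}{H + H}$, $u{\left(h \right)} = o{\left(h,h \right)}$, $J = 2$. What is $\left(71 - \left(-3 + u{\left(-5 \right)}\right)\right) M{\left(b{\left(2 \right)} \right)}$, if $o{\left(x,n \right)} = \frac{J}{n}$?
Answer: $\frac{2976}{5} \approx 595.2$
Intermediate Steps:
$o{\left(x,n \right)} = \frac{2}{n}$
$u{\left(h \right)} = \frac{2}{h}$
$b{\left(H \right)} = -6$ ($b{\left(H \right)} = -7 + \frac{H + H}{H + H} = -7 + \frac{2 H}{2 H} = -7 + 2 H \frac{1}{2 H} = -7 + 1 = -6$)
$M{\left(Q \right)} = 2 - Q$
$\left(71 - \left(-3 + u{\left(-5 \right)}\right)\right) M{\left(b{\left(2 \right)} \right)} = \left(71 + \left(3 - \frac{2}{-5}\right)\right) \left(2 - -6\right) = \left(71 + \left(3 - 2 \left(- \frac{1}{5}\right)\right)\right) \left(2 + 6\right) = \left(71 + \left(3 - - \frac{2}{5}\right)\right) 8 = \left(71 + \left(3 + \frac{2}{5}\right)\right) 8 = \left(71 + \frac{17}{5}\right) 8 = \frac{372}{5} \cdot 8 = \frac{2976}{5}$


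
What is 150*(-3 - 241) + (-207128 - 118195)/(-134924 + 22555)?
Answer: -4112380077/112369 ≈ -36597.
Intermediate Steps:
150*(-3 - 241) + (-207128 - 118195)/(-134924 + 22555) = 150*(-244) - 325323/(-112369) = -36600 - 325323*(-1/112369) = -36600 + 325323/112369 = -4112380077/112369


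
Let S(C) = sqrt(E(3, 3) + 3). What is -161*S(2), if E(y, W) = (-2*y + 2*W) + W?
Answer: -161*sqrt(6) ≈ -394.37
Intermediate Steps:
E(y, W) = -2*y + 3*W
S(C) = sqrt(6) (S(C) = sqrt((-2*3 + 3*3) + 3) = sqrt((-6 + 9) + 3) = sqrt(3 + 3) = sqrt(6))
-161*S(2) = -161*sqrt(6)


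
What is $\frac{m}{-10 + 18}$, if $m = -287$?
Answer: $- \frac{287}{8} \approx -35.875$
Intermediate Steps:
$\frac{m}{-10 + 18} = \frac{1}{-10 + 18} \left(-287\right) = \frac{1}{8} \left(-287\right) = - \frac{287}{8}$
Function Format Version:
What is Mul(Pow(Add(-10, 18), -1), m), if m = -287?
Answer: Rational(-287, 8) ≈ -35.875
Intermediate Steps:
Mul(Pow(Add(-10, 18), -1), m) = Mul(Pow(Add(-10, 18), -1), -287) = Mul(Pow(8, -1), -287) = Mul(Rational(1, 8), -287) = Rational(-287, 8)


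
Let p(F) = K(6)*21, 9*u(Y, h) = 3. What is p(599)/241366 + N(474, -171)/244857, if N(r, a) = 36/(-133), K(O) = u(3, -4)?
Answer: 73090897/2620106856682 ≈ 2.7896e-5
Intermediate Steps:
u(Y, h) = ⅓ (u(Y, h) = (⅑)*3 = ⅓)
K(O) = ⅓
N(r, a) = -36/133 (N(r, a) = 36*(-1/133) = -36/133)
p(F) = 7 (p(F) = (⅓)*21 = 7)
p(599)/241366 + N(474, -171)/244857 = 7/241366 - 36/133/244857 = 7*(1/241366) - 36/133*1/244857 = 7/241366 - 12/10855327 = 73090897/2620106856682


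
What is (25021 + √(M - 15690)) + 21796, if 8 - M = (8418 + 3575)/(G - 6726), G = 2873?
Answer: 46817 + I*√232762631309/3853 ≈ 46817.0 + 125.22*I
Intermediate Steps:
M = 42817/3853 (M = 8 - (8418 + 3575)/(2873 - 6726) = 8 - 11993/(-3853) = 8 - 11993*(-1)/3853 = 8 - 1*(-11993/3853) = 8 + 11993/3853 = 42817/3853 ≈ 11.113)
(25021 + √(M - 15690)) + 21796 = (25021 + √(42817/3853 - 15690)) + 21796 = (25021 + √(-60410753/3853)) + 21796 = (25021 + I*√232762631309/3853) + 21796 = 46817 + I*√232762631309/3853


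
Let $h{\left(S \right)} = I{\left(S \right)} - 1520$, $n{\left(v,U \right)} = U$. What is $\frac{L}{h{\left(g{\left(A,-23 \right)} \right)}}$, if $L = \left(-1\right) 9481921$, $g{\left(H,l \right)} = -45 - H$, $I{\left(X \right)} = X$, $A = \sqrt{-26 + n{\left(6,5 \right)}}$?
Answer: $\frac{14839206365}{2449246} - \frac{9481921 i \sqrt{21}}{2449246} \approx 6058.7 - 17.741 i$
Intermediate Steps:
$A = i \sqrt{21}$ ($A = \sqrt{-26 + 5} = \sqrt{-21} = i \sqrt{21} \approx 4.5826 i$)
$h{\left(S \right)} = -1520 + S$ ($h{\left(S \right)} = S - 1520 = -1520 + S$)
$L = -9481921$
$\frac{L}{h{\left(g{\left(A,-23 \right)} \right)}} = - \frac{9481921}{-1520 - \left(45 + i \sqrt{21}\right)} = - \frac{9481921}{-1565 - i \sqrt{21}}$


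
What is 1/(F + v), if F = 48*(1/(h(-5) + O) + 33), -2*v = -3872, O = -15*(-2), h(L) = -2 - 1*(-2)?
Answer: 5/17608 ≈ 0.00028396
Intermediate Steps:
h(L) = 0 (h(L) = -2 + 2 = 0)
O = 30
v = 1936 (v = -½*(-3872) = 1936)
F = 7928/5 (F = 48*(1/(0 + 30) + 33) = 48*(1/30 + 33) = 48*(991/30) = 7928/5 ≈ 1585.6)
1/(F + v) = 1/(7928/5 + 1936) = 1/(17608/5) = 5/17608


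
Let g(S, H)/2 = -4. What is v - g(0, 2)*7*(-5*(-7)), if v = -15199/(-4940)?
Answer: 9697599/4940 ≈ 1963.1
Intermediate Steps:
g(S, H) = -8 (g(S, H) = 2*(-4) = -8)
v = 15199/4940 (v = -15199*(-1/4940) = 15199/4940 ≈ 3.0767)
v - g(0, 2)*7*(-5*(-7)) = 15199/4940 - (-8*7)*(-5*(-7)) = 15199/4940 - (-56)*35 = 15199/4940 - 1*(-1960) = 15199/4940 + 1960 = 9697599/4940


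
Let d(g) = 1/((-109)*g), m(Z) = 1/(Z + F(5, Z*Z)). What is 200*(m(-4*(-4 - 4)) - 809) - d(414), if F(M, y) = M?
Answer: -270142286363/1669662 ≈ -1.6179e+5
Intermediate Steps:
m(Z) = 1/(5 + Z) (m(Z) = 1/(Z + 5) = 1/(5 + Z))
d(g) = -1/(109*g)
200*(m(-4*(-4 - 4)) - 809) - d(414) = 200*(1/(5 - 4*(-4 - 4)) - 809) - (-1)/(109*414) = 200*(1/(5 - 4*(-8)) - 809) - (-1)/(109*414) = 200*(1/(5 + 32) - 809) - 1*(-1/45126) = 200*(1/37 - 809) + 1/45126 = 200*(-29932/37) + 1/45126 = -5986400/37 + 1/45126 = -270142286363/1669662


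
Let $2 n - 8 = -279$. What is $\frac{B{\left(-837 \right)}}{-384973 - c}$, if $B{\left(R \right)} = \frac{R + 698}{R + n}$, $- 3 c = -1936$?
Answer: $- \frac{834}{2250082975} \approx -3.7065 \cdot 10^{-7}$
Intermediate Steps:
$c = \frac{1936}{3}$ ($c = \left(- \frac{1}{3}\right) \left(-1936\right) = \frac{1936}{3} \approx 645.33$)
$n = - \frac{271}{2}$ ($n = 4 + \frac{1}{2} \left(-279\right) = 4 - \frac{279}{2} = - \frac{271}{2} \approx -135.5$)
$B{\left(R \right)} = \frac{698 + R}{- \frac{271}{2} + R}$ ($B{\left(R \right)} = \frac{R + 698}{R - \frac{271}{2}} = \frac{698 + R}{- \frac{271}{2} + R}$)
$\frac{B{\left(-837 \right)}}{-384973 - c} = \frac{2 \frac{1}{-271 + 2 \left(-837\right)} \left(698 - 837\right)}{-384973 - \frac{1936}{3}} = \frac{2 \frac{1}{-271 - 1674} \left(-139\right)}{-384973 - \frac{1936}{3}} = \frac{2 \frac{1}{-1945} \left(-139\right)}{- \frac{1156855}{3}} = 2 \left(- \frac{1}{1945}\right) \left(-139\right) \left(- \frac{3}{1156855}\right) = \frac{278}{1945} \left(- \frac{3}{1156855}\right) = - \frac{834}{2250082975}$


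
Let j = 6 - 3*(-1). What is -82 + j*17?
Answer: 71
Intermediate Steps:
j = 9 (j = 6 + 3 = 9)
-82 + j*17 = -82 + 9*17 = -82 + 153 = 71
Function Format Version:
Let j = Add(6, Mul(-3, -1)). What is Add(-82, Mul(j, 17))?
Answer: 71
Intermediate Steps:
j = 9 (j = Add(6, 3) = 9)
Add(-82, Mul(j, 17)) = Add(-82, Mul(9, 17)) = Add(-82, 153) = 71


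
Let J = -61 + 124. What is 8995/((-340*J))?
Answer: -257/612 ≈ -0.41993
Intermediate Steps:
J = 63
8995/((-340*J)) = 8995/((-340*63)) = 8995/(-21420) = 8995*(-1/21420) = -257/612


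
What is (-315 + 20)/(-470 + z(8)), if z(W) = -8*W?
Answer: 295/534 ≈ 0.55243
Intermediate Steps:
(-315 + 20)/(-470 + z(8)) = (-315 + 20)/(-470 - 8*8) = -295/(-470 - 64) = -295/(-534) = -295*(-1/534) = 295/534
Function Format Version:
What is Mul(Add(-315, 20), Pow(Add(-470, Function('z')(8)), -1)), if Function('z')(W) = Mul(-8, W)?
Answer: Rational(295, 534) ≈ 0.55243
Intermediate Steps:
Mul(Add(-315, 20), Pow(Add(-470, Function('z')(8)), -1)) = Mul(Add(-315, 20), Pow(Add(-470, Mul(-8, 8)), -1)) = Mul(-295, Pow(Add(-470, -64), -1)) = Mul(-295, Pow(-534, -1)) = Mul(-295, Rational(-1, 534)) = Rational(295, 534)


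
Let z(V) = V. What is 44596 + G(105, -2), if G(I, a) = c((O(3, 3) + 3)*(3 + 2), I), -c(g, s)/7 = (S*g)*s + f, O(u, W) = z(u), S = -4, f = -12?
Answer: 132880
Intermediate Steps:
O(u, W) = u
c(g, s) = 84 + 28*g*s (c(g, s) = -7*((-4*g)*s - 12) = -7*(-4*g*s - 12) = -7*(-12 - 4*g*s) = 84 + 28*g*s)
G(I, a) = 84 + 840*I (G(I, a) = 84 + 28*((3 + 3)*(3 + 2))*I = 84 + 28*(6*5)*I = 84 + 28*30*I = 84 + 840*I)
44596 + G(105, -2) = 44596 + (84 + 840*105) = 44596 + (84 + 88200) = 44596 + 88284 = 132880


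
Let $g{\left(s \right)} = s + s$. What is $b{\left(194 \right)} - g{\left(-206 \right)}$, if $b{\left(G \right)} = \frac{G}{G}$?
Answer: $413$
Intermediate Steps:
$g{\left(s \right)} = 2 s$
$b{\left(G \right)} = 1$
$b{\left(194 \right)} - g{\left(-206 \right)} = 1 - 2 \left(-206\right) = 1 - -412 = 1 + 412 = 413$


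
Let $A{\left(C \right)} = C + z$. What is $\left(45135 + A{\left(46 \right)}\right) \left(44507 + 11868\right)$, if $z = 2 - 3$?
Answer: $2547022500$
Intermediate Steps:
$z = -1$ ($z = 2 - 3 = -1$)
$A{\left(C \right)} = -1 + C$ ($A{\left(C \right)} = C - 1 = -1 + C$)
$\left(45135 + A{\left(46 \right)}\right) \left(44507 + 11868\right) = \left(45135 + \left(-1 + 46\right)\right) \left(44507 + 11868\right) = \left(45135 + 45\right) 56375 = 45180 \cdot 56375 = 2547022500$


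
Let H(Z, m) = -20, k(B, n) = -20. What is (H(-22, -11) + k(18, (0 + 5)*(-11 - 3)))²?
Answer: 1600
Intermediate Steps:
(H(-22, -11) + k(18, (0 + 5)*(-11 - 3)))² = (-20 - 20)² = (-40)² = 1600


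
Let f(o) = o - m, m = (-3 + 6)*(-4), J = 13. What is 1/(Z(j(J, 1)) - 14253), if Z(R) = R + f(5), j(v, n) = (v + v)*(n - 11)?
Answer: -1/14496 ≈ -6.8985e-5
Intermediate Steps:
m = -12 (m = 3*(-4) = -12)
j(v, n) = 2*v*(-11 + n) (j(v, n) = (2*v)*(-11 + n) = 2*v*(-11 + n))
f(o) = 12 + o (f(o) = o - 1*(-12) = o + 12 = 12 + o)
Z(R) = 17 + R (Z(R) = R + (12 + 5) = R + 17 = 17 + R)
1/(Z(j(J, 1)) - 14253) = 1/((17 + 2*13*(-11 + 1)) - 14253) = 1/((17 + 2*13*(-10)) - 14253) = 1/((17 - 260) - 14253) = 1/(-243 - 14253) = 1/(-14496) = -1/14496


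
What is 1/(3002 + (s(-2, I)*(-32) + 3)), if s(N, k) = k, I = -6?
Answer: 1/3197 ≈ 0.00031279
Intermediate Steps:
1/(3002 + (s(-2, I)*(-32) + 3)) = 1/(3002 + (-6*(-32) + 3)) = 1/(3002 + (192 + 3)) = 1/(3002 + 195) = 1/3197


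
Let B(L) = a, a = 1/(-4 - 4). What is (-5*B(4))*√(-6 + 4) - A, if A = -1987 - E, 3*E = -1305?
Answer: 1552 + 5*I*√2/8 ≈ 1552.0 + 0.88388*I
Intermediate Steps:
E = -435 (E = (⅓)*(-1305) = -435)
a = -⅛ (a = 1/(-8) = -⅛ ≈ -0.12500)
B(L) = -⅛
A = -1552 (A = -1987 - 1*(-435) = -1987 + 435 = -1552)
(-5*B(4))*√(-6 + 4) - A = (-5*(-⅛))*√(-6 + 4) - 1*(-1552) = 5*√(-2)/8 + 1552 = 5*(I*√2)/8 + 1552 = 5*I*√2/8 + 1552 = 1552 + 5*I*√2/8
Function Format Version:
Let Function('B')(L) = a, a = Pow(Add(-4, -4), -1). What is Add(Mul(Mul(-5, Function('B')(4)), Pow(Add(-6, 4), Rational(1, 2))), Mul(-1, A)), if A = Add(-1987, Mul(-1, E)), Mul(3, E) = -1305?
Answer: Add(1552, Mul(Rational(5, 8), I, Pow(2, Rational(1, 2)))) ≈ Add(1552.0, Mul(0.88388, I))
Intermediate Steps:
E = -435 (E = Mul(Rational(1, 3), -1305) = -435)
a = Rational(-1, 8) (a = Pow(-8, -1) = Rational(-1, 8) ≈ -0.12500)
Function('B')(L) = Rational(-1, 8)
A = -1552 (A = Add(-1987, Mul(-1, -435)) = Add(-1987, 435) = -1552)
Add(Mul(Mul(-5, Function('B')(4)), Pow(Add(-6, 4), Rational(1, 2))), Mul(-1, A)) = Add(Mul(Mul(-5, Rational(-1, 8)), Pow(Add(-6, 4), Rational(1, 2))), Mul(-1, -1552)) = Add(Mul(Rational(5, 8), Pow(-2, Rational(1, 2))), 1552) = Add(Mul(Rational(5, 8), Mul(I, Pow(2, Rational(1, 2)))), 1552) = Add(Mul(Rational(5, 8), I, Pow(2, Rational(1, 2))), 1552) = Add(1552, Mul(Rational(5, 8), I, Pow(2, Rational(1, 2))))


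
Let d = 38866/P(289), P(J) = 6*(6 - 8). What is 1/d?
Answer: -6/19433 ≈ -0.00030875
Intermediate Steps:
P(J) = -12 (P(J) = 6*(-2) = -12)
d = -19433/6 (d = 38866/(-12) = 38866*(-1/12) = -19433/6 ≈ -3238.8)
1/d = 1/(-19433/6) = -6/19433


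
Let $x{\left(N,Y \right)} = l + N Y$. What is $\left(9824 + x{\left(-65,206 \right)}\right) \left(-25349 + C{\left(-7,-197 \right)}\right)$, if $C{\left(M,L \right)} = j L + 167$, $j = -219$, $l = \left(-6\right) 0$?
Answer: $-64048926$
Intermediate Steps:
$l = 0$
$x{\left(N,Y \right)} = N Y$ ($x{\left(N,Y \right)} = 0 + N Y = N Y$)
$C{\left(M,L \right)} = 167 - 219 L$ ($C{\left(M,L \right)} = - 219 L + 167 = 167 - 219 L$)
$\left(9824 + x{\left(-65,206 \right)}\right) \left(-25349 + C{\left(-7,-197 \right)}\right) = \left(9824 - 13390\right) \left(-25349 + \left(167 - -43143\right)\right) = \left(9824 - 13390\right) \left(-25349 + \left(167 + 43143\right)\right) = - 3566 \left(-25349 + 43310\right) = \left(-3566\right) 17961 = -64048926$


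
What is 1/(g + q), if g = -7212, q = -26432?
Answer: -1/33644 ≈ -2.9723e-5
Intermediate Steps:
1/(g + q) = 1/(-7212 - 26432) = 1/(-33644) = -1/33644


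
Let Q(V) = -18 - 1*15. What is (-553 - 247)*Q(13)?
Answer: 26400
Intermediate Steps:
Q(V) = -33 (Q(V) = -18 - 15 = -33)
(-553 - 247)*Q(13) = (-553 - 247)*(-33) = -800*(-33) = 26400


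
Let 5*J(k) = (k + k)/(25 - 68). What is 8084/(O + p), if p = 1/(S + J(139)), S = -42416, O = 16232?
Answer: 73723800312/148031262361 ≈ 0.49803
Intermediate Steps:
J(k) = -2*k/215 (J(k) = ((k + k)/(25 - 68))/5 = ((2*k)/(-43))/5 = ((2*k)*(-1/43))/5 = (-2*k/43)/5 = -2*k/215)
p = -215/9119718 (p = 1/(-42416 - 2/215*139) = 1/(-42416 - 278/215) = 1/(-9119718/215) = -215/9119718 ≈ -2.3575e-5)
8084/(O + p) = 8084/(16232 - 215/9119718) = 8084/(148031262361/9119718) = 8084*(9119718/148031262361) = 73723800312/148031262361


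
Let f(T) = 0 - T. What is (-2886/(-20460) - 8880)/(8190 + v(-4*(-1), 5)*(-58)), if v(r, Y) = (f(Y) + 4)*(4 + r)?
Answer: -30280319/29510140 ≈ -1.0261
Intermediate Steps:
f(T) = -T
v(r, Y) = (4 + r)*(4 - Y) (v(r, Y) = (-Y + 4)*(4 + r) = (4 - Y)*(4 + r) = (4 + r)*(4 - Y))
(-2886/(-20460) - 8880)/(8190 + v(-4*(-1), 5)*(-58)) = (-2886/(-20460) - 8880)/(8190 + (16 - 4*5 + 4*(-4*(-1)) - 1*5*(-4*(-1)))*(-58)) = (-2886*(-1/20460) - 8880)/(8190 + (16 - 20 + 4*4 - 1*5*4)*(-58)) = (481/3410 - 8880)/(8190 + (16 - 20 + 16 - 20)*(-58)) = -30280319/(3410*(8190 - 8*(-58))) = -30280319/(3410*(8190 + 464)) = -30280319/3410/8654 = -30280319/3410*1/8654 = -30280319/29510140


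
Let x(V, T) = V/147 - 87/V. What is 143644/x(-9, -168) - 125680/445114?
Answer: 1174837748249/78562621 ≈ 14954.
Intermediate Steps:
x(V, T) = -87/V + V/147 (x(V, T) = V*(1/147) - 87/V = V/147 - 87/V = -87/V + V/147)
143644/x(-9, -168) - 125680/445114 = 143644/(-87/(-9) + (1/147)*(-9)) - 125680/445114 = 143644/(-87*(-⅑) - 3/49) - 125680*1/445114 = 143644/(29/3 - 3/49) - 62840/222557 = 143644/(1412/147) - 62840/222557 = 143644*(147/1412) - 62840/222557 = 5278917/353 - 62840/222557 = 1174837748249/78562621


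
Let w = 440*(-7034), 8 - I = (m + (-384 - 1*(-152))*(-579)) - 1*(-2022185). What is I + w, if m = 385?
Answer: -5251850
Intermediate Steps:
I = -2156890 (I = 8 - ((385 + (-384 - 1*(-152))*(-579)) - 1*(-2022185)) = 8 - ((385 + (-384 + 152)*(-579)) + 2022185) = 8 - ((385 - 232*(-579)) + 2022185) = 8 - ((385 + 134328) + 2022185) = 8 - (134713 + 2022185) = 8 - 1*2156898 = 8 - 2156898 = -2156890)
w = -3094960
I + w = -2156890 - 3094960 = -5251850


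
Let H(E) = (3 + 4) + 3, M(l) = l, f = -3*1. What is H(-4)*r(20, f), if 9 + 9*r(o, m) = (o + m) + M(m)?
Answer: 50/9 ≈ 5.5556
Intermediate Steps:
f = -3
r(o, m) = -1 + o/9 + 2*m/9 (r(o, m) = -1 + ((o + m) + m)/9 = -1 + ((m + o) + m)/9 = -1 + (o + 2*m)/9 = -1 + (o/9 + 2*m/9) = -1 + o/9 + 2*m/9)
H(E) = 10 (H(E) = 7 + 3 = 10)
H(-4)*r(20, f) = 10*(-1 + (1/9)*20 + (2/9)*(-3)) = 10*(-1 + 20/9 - 2/3) = 10*(5/9) = 50/9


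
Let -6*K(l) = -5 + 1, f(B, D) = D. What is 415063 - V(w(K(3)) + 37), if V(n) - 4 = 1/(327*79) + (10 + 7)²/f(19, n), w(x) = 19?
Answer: 600436806439/1446648 ≈ 4.1505e+5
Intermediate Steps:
K(l) = ⅔ (K(l) = -(-5 + 1)/6 = -⅙*(-4) = ⅔)
V(n) = 103333/25833 + 289/n (V(n) = 4 + (1/(327*79) + (10 + 7)²/n) = 4 + ((1/327)*(1/79) + 17²/n) = 4 + (1/25833 + 289/n) = 103333/25833 + 289/n)
415063 - V(w(K(3)) + 37) = 415063 - (103333/25833 + 289/(19 + 37)) = 415063 - (103333/25833 + 289/56) = 415063 - 1*13252385/1446648 = 415063 - 13252385/1446648 = 600436806439/1446648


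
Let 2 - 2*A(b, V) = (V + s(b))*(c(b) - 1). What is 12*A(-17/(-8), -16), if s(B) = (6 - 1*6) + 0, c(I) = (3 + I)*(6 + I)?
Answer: 7827/2 ≈ 3913.5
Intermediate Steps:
s(B) = 0 (s(B) = (6 - 6) + 0 = 0 + 0 = 0)
A(b, V) = 1 - V*(17 + b² + 9*b)/2 (A(b, V) = 1 - (V + 0)*((18 + b² + 9*b) - 1)/2 = 1 - V*(17 + b² + 9*b)/2)
12*A(-17/(-8), -16) = 12*(1 + (½)*(-16) - ½*(-16)*(18 + (-17/(-8))² + 9*(-17/(-8)))) = 12*(1 - 8 - ½*(-16)*(18 + (-17*(-⅛))² + 9*(-17*(-⅛)))) = 12*(1 - 8 - ½*(-16)*(18 + (17/8)² + 9*(17/8))) = 12*(1 - 8 - ½*(-16)*(18 + 289/64 + 153/8)) = 12*(1 - 8 - ½*(-16)*2665/64) = 12*(1 - 8 + 2665/8) = 12*(2609/8) = 7827/2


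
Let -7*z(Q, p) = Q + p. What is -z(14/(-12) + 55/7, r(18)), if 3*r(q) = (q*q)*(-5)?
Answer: -22399/294 ≈ -76.187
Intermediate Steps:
r(q) = -5*q**2/3 (r(q) = ((q*q)*(-5))/3 = (q**2*(-5))/3 = (-5*q**2)/3 = -5*q**2/3)
z(Q, p) = -Q/7 - p/7 (z(Q, p) = -(Q + p)/7 = -Q/7 - p/7)
-z(14/(-12) + 55/7, r(18)) = -(-(14/(-12) + 55/7)/7 - (-5)*18**2/21) = -(-(14*(-1/12) + 55*(1/7))/7 - (-5)*324/21) = -(-(-7/6 + 55/7)/7 - 1/7*(-540)) = -(-1/7*281/42 + 540/7) = -(-281/294 + 540/7) = -1*22399/294 = -22399/294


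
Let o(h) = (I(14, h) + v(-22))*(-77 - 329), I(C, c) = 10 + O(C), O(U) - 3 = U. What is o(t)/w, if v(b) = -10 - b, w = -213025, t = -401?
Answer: 15834/213025 ≈ 0.074329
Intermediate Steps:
O(U) = 3 + U
I(C, c) = 13 + C (I(C, c) = 10 + (3 + C) = 13 + C)
o(h) = -15834 (o(h) = ((13 + 14) + (-10 - 1*(-22)))*(-77 - 329) = (27 + (-10 + 22))*(-406) = (27 + 12)*(-406) = 39*(-406) = -15834)
o(t)/w = -15834/(-213025) = -15834*(-1/213025) = 15834/213025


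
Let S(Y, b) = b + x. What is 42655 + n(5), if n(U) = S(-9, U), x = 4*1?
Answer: 42664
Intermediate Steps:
x = 4
S(Y, b) = 4 + b (S(Y, b) = b + 4 = 4 + b)
n(U) = 4 + U
42655 + n(5) = 42655 + (4 + 5) = 42655 + 9 = 42664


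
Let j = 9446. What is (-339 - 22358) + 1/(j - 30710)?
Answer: -482629009/21264 ≈ -22697.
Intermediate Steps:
(-339 - 22358) + 1/(j - 30710) = (-339 - 22358) + 1/(9446 - 30710) = -22697 + 1/(-21264) = -22697 - 1/21264 = -482629009/21264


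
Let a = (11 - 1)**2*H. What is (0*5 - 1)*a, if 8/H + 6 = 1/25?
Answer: 20000/149 ≈ 134.23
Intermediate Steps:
H = -200/149 (H = 8/(-6 + 1/25) = 8/(-149/25) = 8*(-25/149) = -200/149 ≈ -1.3423)
a = -20000/149 (a = (11 - 1)**2*(-200/149) = 10**2*(-200/149) = 100*(-200/149) = -20000/149 ≈ -134.23)
(0*5 - 1)*a = (0*5 - 1)*(-20000/149) = (0 - 1)*(-20000/149) = -1*(-20000/149) = 20000/149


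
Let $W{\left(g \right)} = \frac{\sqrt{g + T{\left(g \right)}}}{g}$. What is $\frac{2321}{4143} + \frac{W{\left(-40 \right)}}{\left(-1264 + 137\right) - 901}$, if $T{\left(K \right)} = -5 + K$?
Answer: $\frac{2321}{4143} + \frac{i \sqrt{85}}{81120} \approx 0.56022 + 0.00011365 i$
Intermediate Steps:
$W{\left(g \right)} = \frac{\sqrt{-5 + 2 g}}{g}$ ($W{\left(g \right)} = \frac{\sqrt{g + \left(-5 + g\right)}}{g} = \frac{\sqrt{-5 + 2 g}}{g}$)
$\frac{2321}{4143} + \frac{W{\left(-40 \right)}}{\left(-1264 + 137\right) - 901} = \frac{2321}{4143} + \frac{\frac{1}{-40} \sqrt{-5 + 2 \left(-40\right)}}{\left(-1264 + 137\right) - 901} = 2321 \cdot \frac{1}{4143} + \frac{\left(- \frac{1}{40}\right) \sqrt{-5 - 80}}{-1127 - 901} = \frac{2321}{4143} + \frac{\left(- \frac{1}{40}\right) \sqrt{-85}}{-2028} = \frac{2321}{4143} + - \frac{i \sqrt{85}}{40} \left(- \frac{1}{2028}\right) = \frac{2321}{4143} + \frac{i \sqrt{85}}{81120}$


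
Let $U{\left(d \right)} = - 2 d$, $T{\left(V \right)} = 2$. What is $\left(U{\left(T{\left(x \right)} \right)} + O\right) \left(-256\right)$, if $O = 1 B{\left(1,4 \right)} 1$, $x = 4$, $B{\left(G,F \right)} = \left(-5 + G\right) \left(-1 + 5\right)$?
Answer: $5120$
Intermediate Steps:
$B{\left(G,F \right)} = -20 + 4 G$ ($B{\left(G,F \right)} = \left(-5 + G\right) 4 = -20 + 4 G$)
$O = -16$ ($O = 1 \left(-20 + 4 \cdot 1\right) 1 = 1 \left(-20 + 4\right) 1 = 1 \left(-16\right) 1 = \left(-16\right) 1 = -16$)
$\left(U{\left(T{\left(x \right)} \right)} + O\right) \left(-256\right) = \left(\left(-2\right) 2 - 16\right) \left(-256\right) = \left(-4 - 16\right) \left(-256\right) = \left(-20\right) \left(-256\right) = 5120$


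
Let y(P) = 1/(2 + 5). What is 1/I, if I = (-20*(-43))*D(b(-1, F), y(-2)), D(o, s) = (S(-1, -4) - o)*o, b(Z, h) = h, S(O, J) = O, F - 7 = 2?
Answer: -1/77400 ≈ -1.2920e-5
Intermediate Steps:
F = 9 (F = 7 + 2 = 9)
y(P) = ⅐ (y(P) = 1/7 = ⅐)
D(o, s) = o*(-1 - o) (D(o, s) = (-1 - o)*o = o*(-1 - o))
I = -77400 (I = (-20*(-43))*(-1*9*(1 + 9)) = 860*(-1*9*10) = 860*(-90) = -77400)
1/I = 1/(-77400) = -1/77400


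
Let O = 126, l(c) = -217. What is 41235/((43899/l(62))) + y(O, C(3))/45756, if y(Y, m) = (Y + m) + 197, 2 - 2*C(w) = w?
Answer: -90980067065/446365032 ≈ -203.82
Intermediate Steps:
C(w) = 1 - w/2
y(Y, m) = 197 + Y + m
41235/((43899/l(62))) + y(O, C(3))/45756 = 41235/((43899/(-217))) + (197 + 126 + (1 - ½*3))/45756 = 41235/((43899*(-1/217))) + (197 + 126 + (1 - 3/2))*(1/45756) = 41235/(-43899/217) + (197 + 126 - ½)*(1/45756) = 41235*(-217/43899) + (645/2)*(1/45756) = -2982665/14633 + 215/30504 = -90980067065/446365032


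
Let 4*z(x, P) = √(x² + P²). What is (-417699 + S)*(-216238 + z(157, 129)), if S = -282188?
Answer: 151342165106 - 699887*√41290/4 ≈ 1.5131e+11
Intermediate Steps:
z(x, P) = √(P² + x²)/4 (z(x, P) = √(x² + P²)/4 = √(P² + x²)/4)
(-417699 + S)*(-216238 + z(157, 129)) = (-417699 - 282188)*(-216238 + √(129² + 157²)/4) = -699887*(-216238 + √(16641 + 24649)/4) = -699887*(-216238 + √41290/4) = 151342165106 - 699887*√41290/4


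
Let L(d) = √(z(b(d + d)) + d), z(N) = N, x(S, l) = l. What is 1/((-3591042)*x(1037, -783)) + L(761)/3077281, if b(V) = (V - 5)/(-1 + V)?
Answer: 1/2811785886 + √1158998/120013959 ≈ 8.9707e-6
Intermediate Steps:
b(V) = (-5 + V)/(-1 + V)
L(d) = √(d + (-5 + 2*d)/(-1 + 2*d)) (L(d) = √((-5 + (d + d))/(-1 + (d + d)) + d) = √((-5 + 2*d)/(-1 + 2*d) + d) = √(d + (-5 + 2*d)/(-1 + 2*d)))
1/((-3591042)*x(1037, -783)) + L(761)/3077281 = 1/(-3591042*(-783)) + √((-5 + 761 + 2*761²)/(-1 + 2*761))/3077281 = -1/3591042*(-1/783) + √((-5 + 761 + 2*579121)/(-1 + 1522))*(1/3077281) = 1/2811785886 + √((-5 + 761 + 1158242)/1521)*(1/3077281) = 1/2811785886 + √((1/1521)*1158998)*(1/3077281) = 1/2811785886 + √(1158998/1521)*(1/3077281) = 1/2811785886 + (√1158998/39)*(1/3077281) = 1/2811785886 + √1158998/120013959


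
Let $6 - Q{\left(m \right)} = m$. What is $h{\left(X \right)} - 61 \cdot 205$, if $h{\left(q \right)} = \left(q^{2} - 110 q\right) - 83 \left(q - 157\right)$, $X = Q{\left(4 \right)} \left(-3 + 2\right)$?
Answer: $916$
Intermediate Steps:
$Q{\left(m \right)} = 6 - m$
$X = -2$ ($X = \left(6 - 4\right) \left(-3 + 2\right) = \left(6 - 4\right) \left(-1\right) = 2 \left(-1\right) = -2$)
$h{\left(q \right)} = 13031 + q^{2} - 193 q$ ($h{\left(q \right)} = \left(q^{2} - 110 q\right) - 83 \left(-157 + q\right) = \left(q^{2} - 110 q\right) - \left(-13031 + 83 q\right) = 13031 + q^{2} - 193 q$)
$h{\left(X \right)} - 61 \cdot 205 = \left(13031 + \left(-2\right)^{2} - -386\right) - 61 \cdot 205 = \left(13031 + 4 + 386\right) - 12505 = 13421 - 12505 = 916$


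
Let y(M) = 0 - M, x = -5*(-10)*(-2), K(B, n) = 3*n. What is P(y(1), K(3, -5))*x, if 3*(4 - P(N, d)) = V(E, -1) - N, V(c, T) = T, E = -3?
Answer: -400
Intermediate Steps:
x = -100 (x = 50*(-2) = -100)
y(M) = -M
P(N, d) = 13/3 + N/3 (P(N, d) = 4 - (-1 - N)/3 = 4 + (⅓ + N/3) = 13/3 + N/3)
P(y(1), K(3, -5))*x = (13/3 + (-1*1)/3)*(-100) = (13/3 + (⅓)*(-1))*(-100) = (13/3 - ⅓)*(-100) = 4*(-100) = -400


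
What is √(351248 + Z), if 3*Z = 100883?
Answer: √3463881/3 ≈ 620.38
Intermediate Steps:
Z = 100883/3 (Z = (⅓)*100883 = 100883/3 ≈ 33628.)
√(351248 + Z) = √(351248 + 100883/3) = √(1154627/3) = √3463881/3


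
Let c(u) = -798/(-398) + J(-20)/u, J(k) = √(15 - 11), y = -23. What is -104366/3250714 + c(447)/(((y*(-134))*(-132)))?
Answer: -1888700171727883/58818769009852104 ≈ -0.032111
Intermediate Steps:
J(k) = 2 (J(k) = √4 = 2)
c(u) = 399/199 + 2/u (c(u) = -798/(-398) + 2/u = -798*(-1/398) + 2/u = 399/199 + 2/u)
-104366/3250714 + c(447)/(((y*(-134))*(-132))) = -104366/3250714 + (399/199 + 2/447)/((-23*(-134)*(-132))) = -104366*1/3250714 + (399/199 + 2*(1/447))/((3082*(-132))) = -52183/1625357 + (399/199 + 2/447)/(-406824) = -52183/1625357 + (178751/88953)*(-1/406824) = -52183/1625357 - 178751/36188215272 = -1888700171727883/58818769009852104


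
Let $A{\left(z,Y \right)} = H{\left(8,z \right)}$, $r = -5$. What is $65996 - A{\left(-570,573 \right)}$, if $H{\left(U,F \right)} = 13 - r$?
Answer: $65978$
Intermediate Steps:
$H{\left(U,F \right)} = 18$ ($H{\left(U,F \right)} = 13 - -5 = 13 + 5 = 18$)
$A{\left(z,Y \right)} = 18$
$65996 - A{\left(-570,573 \right)} = 65996 - 18 = 65978$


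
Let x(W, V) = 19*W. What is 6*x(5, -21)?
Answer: 570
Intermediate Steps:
6*x(5, -21) = 6*(19*5) = 6*95 = 570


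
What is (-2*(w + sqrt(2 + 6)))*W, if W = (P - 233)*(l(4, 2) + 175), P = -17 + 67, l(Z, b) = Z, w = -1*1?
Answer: -65514 + 131028*sqrt(2) ≈ 1.1979e+5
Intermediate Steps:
w = -1
P = 50
W = -32757 (W = (50 - 233)*(4 + 175) = -183*179 = -32757)
(-2*(w + sqrt(2 + 6)))*W = -2*(-1 + sqrt(2 + 6))*(-32757) = -2*(-1 + sqrt(8))*(-32757) = -2*(-1 + 2*sqrt(2))*(-32757) = (2 - 4*sqrt(2))*(-32757) = -65514 + 131028*sqrt(2)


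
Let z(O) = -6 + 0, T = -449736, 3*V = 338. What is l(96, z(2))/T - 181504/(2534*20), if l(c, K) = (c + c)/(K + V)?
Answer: -69412393/19381480 ≈ -3.5814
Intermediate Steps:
V = 338/3 (V = (1/3)*338 = 338/3 ≈ 112.67)
z(O) = -6
l(c, K) = 2*c/(338/3 + K) (l(c, K) = (c + c)/(K + 338/3) = (2*c)/(338/3 + K) = 2*c/(338/3 + K))
l(96, z(2))/T - 181504/(2534*20) = (6*96/(338 + 3*(-6)))/(-449736) - 181504/(2534*20) = (6*96/(338 - 18))*(-1/449736) - 181504/50680 = (6*96/320)*(-1/449736) - 181504*1/50680 = (6*96*(1/320))*(-1/449736) - 22688/6335 = (9/5)*(-1/449736) - 22688/6335 = -3/749560 - 22688/6335 = -69412393/19381480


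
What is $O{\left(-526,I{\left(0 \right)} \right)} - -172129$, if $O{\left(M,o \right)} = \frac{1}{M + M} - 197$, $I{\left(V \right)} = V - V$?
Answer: $\frac{180872463}{1052} \approx 1.7193 \cdot 10^{5}$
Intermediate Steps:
$I{\left(V \right)} = 0$
$O{\left(M,o \right)} = -197 + \frac{1}{2 M}$ ($O{\left(M,o \right)} = \frac{1}{2 M} - 197 = -197 + \frac{1}{2 M}$)
$O{\left(-526,I{\left(0 \right)} \right)} - -172129 = \left(-197 + \frac{1}{2 \left(-526\right)}\right) - -172129 = \left(-197 + \frac{1}{2} \left(- \frac{1}{526}\right)\right) + 172129 = \left(-197 - \frac{1}{1052}\right) + 172129 = - \frac{207245}{1052} + 172129 = \frac{180872463}{1052}$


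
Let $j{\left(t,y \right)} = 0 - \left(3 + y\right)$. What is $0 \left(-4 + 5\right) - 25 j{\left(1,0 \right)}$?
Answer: $75$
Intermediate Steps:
$j{\left(t,y \right)} = -3 - y$
$0 \left(-4 + 5\right) - 25 j{\left(1,0 \right)} = 0 \left(-4 + 5\right) - 25 \left(-3 - 0\right) = 0 \cdot 1 - 25 \left(-3 + 0\right) = 0 - -75 = 0 + 75 = 75$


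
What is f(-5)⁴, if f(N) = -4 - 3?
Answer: 2401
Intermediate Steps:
f(N) = -7
f(-5)⁴ = (-7)⁴ = 2401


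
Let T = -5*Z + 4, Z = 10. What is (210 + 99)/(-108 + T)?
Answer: -309/154 ≈ -2.0065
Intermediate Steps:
T = -46 (T = -5*10 + 4 = -50 + 4 = -46)
(210 + 99)/(-108 + T) = (210 + 99)/(-108 - 46) = 309/(-154) = 309*(-1/154) = -309/154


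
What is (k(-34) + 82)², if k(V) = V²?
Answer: 1532644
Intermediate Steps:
(k(-34) + 82)² = ((-34)² + 82)² = (1156 + 82)² = 1238² = 1532644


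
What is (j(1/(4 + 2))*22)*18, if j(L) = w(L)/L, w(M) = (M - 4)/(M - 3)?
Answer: 54648/17 ≈ 3214.6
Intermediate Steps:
w(M) = (-4 + M)/(-3 + M)
j(L) = (-4 + L)/(L*(-3 + L)) (j(L) = ((-4 + L)/(-3 + L))/L = (-4 + L)/(L*(-3 + L)))
(j(1/(4 + 2))*22)*18 = (((-4 + 1/(4 + 2))/((1/(4 + 2))*(-3 + 1/(4 + 2))))*22)*18 = (((-4 + 1/6)/((1/6)*(-3 + 1/6)))*22)*18 = (((-4 + ⅙)/((⅙)*(-3 + ⅙)))*22)*18 = ((6*(-23/6)/(-17/6))*22)*18 = ((6*(-6/17)*(-23/6))*22)*18 = ((138/17)*22)*18 = (3036/17)*18 = 54648/17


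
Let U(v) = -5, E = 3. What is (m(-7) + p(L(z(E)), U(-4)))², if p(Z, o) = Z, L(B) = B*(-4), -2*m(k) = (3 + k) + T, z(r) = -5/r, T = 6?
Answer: 289/9 ≈ 32.111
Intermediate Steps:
m(k) = -9/2 - k/2 (m(k) = -((3 + k) + 6)/2 = -(9 + k)/2 = -9/2 - k/2)
L(B) = -4*B
(m(-7) + p(L(z(E)), U(-4)))² = ((-9/2 - ½*(-7)) - (-20)/3)² = ((-9/2 + 7/2) - (-20)/3)² = (-1 - 4*(-5/3))² = (-1 + 20/3)² = (17/3)² = 289/9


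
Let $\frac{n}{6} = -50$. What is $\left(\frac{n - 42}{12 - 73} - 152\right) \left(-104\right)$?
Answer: $\frac{928720}{61} \approx 15225.0$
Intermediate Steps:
$n = -300$ ($n = 6 \left(-50\right) = -300$)
$\left(\frac{n - 42}{12 - 73} - 152\right) \left(-104\right) = \left(\frac{-300 - 42}{12 - 73} - 152\right) \left(-104\right) = \left(- \frac{342}{-61} - 152\right) \left(-104\right) = \left(\left(-342\right) \left(- \frac{1}{61}\right) - 152\right) \left(-104\right) = \left(\frac{342}{61} - 152\right) \left(-104\right) = \left(- \frac{8930}{61}\right) \left(-104\right) = \frac{928720}{61}$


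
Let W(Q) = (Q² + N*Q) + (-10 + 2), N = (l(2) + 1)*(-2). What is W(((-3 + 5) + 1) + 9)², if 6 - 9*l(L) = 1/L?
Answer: 85264/9 ≈ 9473.8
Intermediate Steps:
l(L) = ⅔ - 1/(9*L)
N = -29/9 (N = ((⅑)*(-1 + 6*2)/2 + 1)*(-2) = ((⅑)*(½)*(-1 + 12) + 1)*(-2) = ((⅑)*(½)*11 + 1)*(-2) = (11/18 + 1)*(-2) = (29/18)*(-2) = -29/9 ≈ -3.2222)
W(Q) = -8 + Q² - 29*Q/9 (W(Q) = (Q² - 29*Q/9) + (-10 + 2) = (Q² - 29*Q/9) - 8 = -8 + Q² - 29*Q/9)
W(((-3 + 5) + 1) + 9)² = (-8 + (((-3 + 5) + 1) + 9)² - 29*(((-3 + 5) + 1) + 9)/9)² = (-8 + ((2 + 1) + 9)² - 29*((2 + 1) + 9)/9)² = (-8 + (3 + 9)² - 29*(3 + 9)/9)² = (-8 + 12² - 29/9*12)² = (-8 + 144 - 116/3)² = (292/3)² = 85264/9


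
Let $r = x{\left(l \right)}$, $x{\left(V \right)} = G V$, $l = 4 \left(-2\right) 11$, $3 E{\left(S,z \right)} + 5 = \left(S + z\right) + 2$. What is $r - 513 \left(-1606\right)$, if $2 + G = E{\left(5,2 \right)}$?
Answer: $\frac{2471810}{3} \approx 8.2394 \cdot 10^{5}$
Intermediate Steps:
$E{\left(S,z \right)} = -1 + \frac{S}{3} + \frac{z}{3}$ ($E{\left(S,z \right)} = - \frac{5}{3} + \frac{\left(S + z\right) + 2}{3} = - \frac{5}{3} + \frac{2 + S + z}{3} = - \frac{5}{3} + \left(\frac{2}{3} + \frac{S}{3} + \frac{z}{3}\right) = -1 + \frac{S}{3} + \frac{z}{3}$)
$G = - \frac{2}{3}$ ($G = -2 + \left(-1 + \frac{1}{3} \cdot 5 + \frac{1}{3} \cdot 2\right) = -2 + \left(-1 + \frac{5}{3} + \frac{2}{3}\right) = -2 + \frac{4}{3} = - \frac{2}{3} \approx -0.66667$)
$l = -88$ ($l = \left(-8\right) 11 = -88$)
$x{\left(V \right)} = - \frac{2 V}{3}$
$r = \frac{176}{3}$ ($r = \left(- \frac{2}{3}\right) \left(-88\right) = \frac{176}{3} \approx 58.667$)
$r - 513 \left(-1606\right) = \frac{176}{3} - 513 \left(-1606\right) = \frac{176}{3} - -823878 = \frac{176}{3} + 823878 = \frac{2471810}{3}$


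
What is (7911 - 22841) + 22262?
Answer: 7332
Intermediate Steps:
(7911 - 22841) + 22262 = -14930 + 22262 = 7332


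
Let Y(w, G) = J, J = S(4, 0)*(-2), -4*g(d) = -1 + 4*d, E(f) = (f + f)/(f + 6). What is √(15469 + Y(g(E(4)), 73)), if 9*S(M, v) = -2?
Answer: 5*√5569/3 ≈ 124.38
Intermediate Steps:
S(M, v) = -2/9 (S(M, v) = (⅑)*(-2) = -2/9)
E(f) = 2*f/(6 + f) (E(f) = (2*f)/(6 + f) = 2*f/(6 + f))
g(d) = ¼ - d (g(d) = -(-1 + 4*d)/4 = ¼ - d)
J = 4/9 (J = -2/9*(-2) = 4/9 ≈ 0.44444)
Y(w, G) = 4/9
√(15469 + Y(g(E(4)), 73)) = √(15469 + 4/9) = √(139225/9) = 5*√5569/3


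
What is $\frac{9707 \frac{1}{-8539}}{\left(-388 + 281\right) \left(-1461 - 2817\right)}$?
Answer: $- \frac{9707}{3908693094} \approx -2.4834 \cdot 10^{-6}$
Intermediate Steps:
$\frac{9707 \frac{1}{-8539}}{\left(-388 + 281\right) \left(-1461 - 2817\right)} = \frac{9707 \left(- \frac{1}{8539}\right)}{\left(-107\right) \left(-4278\right)} = - \frac{9707}{8539 \cdot 457746} = \left(- \frac{9707}{8539}\right) \frac{1}{457746} = - \frac{9707}{3908693094}$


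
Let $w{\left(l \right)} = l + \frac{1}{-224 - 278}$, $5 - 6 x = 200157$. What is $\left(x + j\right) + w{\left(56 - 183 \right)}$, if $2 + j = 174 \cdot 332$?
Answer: $\frac{36566179}{1506} \approx 24280.0$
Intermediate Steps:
$x = - \frac{100076}{3}$ ($x = \frac{5}{6} - \frac{66719}{2} = - \frac{100076}{3} \approx -33359.0$)
$j = 57766$ ($j = -2 + 174 \cdot 332 = -2 + 57768 = 57766$)
$w{\left(l \right)} = - \frac{1}{502} + l$ ($w{\left(l \right)} = l + \frac{1}{-502} = l - \frac{1}{502} = - \frac{1}{502} + l$)
$\left(x + j\right) + w{\left(56 - 183 \right)} = \left(- \frac{100076}{3} + 57766\right) + \left(- \frac{1}{502} + \left(56 - 183\right)\right) = \frac{73222}{3} + \left(- \frac{1}{502} + \left(56 - 183\right)\right) = \frac{73222}{3} - \frac{63755}{502} = \frac{36566179}{1506}$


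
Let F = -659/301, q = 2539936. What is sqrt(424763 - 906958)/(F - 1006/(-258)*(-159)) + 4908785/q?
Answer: 701255/362848 - 301*I*sqrt(482195)/187272 ≈ 1.9326 - 1.1161*I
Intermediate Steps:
F = -659/301 (F = -659*1/301 = -659/301 ≈ -2.1894)
sqrt(424763 - 906958)/(F - 1006/(-258)*(-159)) + 4908785/q = sqrt(424763 - 906958)/(-659/301 - 1006/(-258)*(-159)) + 4908785/2539936 = sqrt(-482195)/(-659/301 - 1006*(-1/258)*(-159)) + 4908785*(1/2539936) = (I*sqrt(482195))/(-659/301 + (503/129)*(-159)) + 701255/362848 = (I*sqrt(482195))/(-659/301 - 26659/43) + 701255/362848 = (I*sqrt(482195))/(-187272/301) + 701255/362848 = (I*sqrt(482195))*(-301/187272) + 701255/362848 = -301*I*sqrt(482195)/187272 + 701255/362848 = 701255/362848 - 301*I*sqrt(482195)/187272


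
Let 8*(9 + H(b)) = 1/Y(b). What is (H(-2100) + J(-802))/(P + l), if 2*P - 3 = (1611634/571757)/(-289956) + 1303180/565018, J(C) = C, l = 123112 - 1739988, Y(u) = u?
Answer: 2312048626969605009053/4609481537662174057658200 ≈ 0.00050159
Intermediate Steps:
l = -1616876
H(b) = -9 + 1/(8*b)
P = 5402819915995723/2036329449775836 (P = 3/2 + ((1611634/571757)/(-289956) + 1303180/565018)/2 = 3/2 + ((1611634*(1/571757))*(-1/289956) + 1303180*(1/565018))/2 = 3/2 + ((1611634/571757)*(-1/289956) + 28330/12283)/2 = 3/2 + (-805817/82892186346 + 28330/12283)/2 = 3/2 + (1/2)*(2348325741331969/1018164724887918) = 3/2 + 2348325741331969/2036329449775836 = 5402819915995723/2036329449775836 ≈ 2.6532)
(H(-2100) + J(-802))/(P + l) = ((-9 + (1/8)/(-2100)) - 802)/(5402819915995723/2036329449775836 - 1616876) = ((-9 + (1/8)*(-1/2100)) - 802)/(-3292486812615838612613/2036329449775836) = ((-9 - 1/16800) - 802)*(-2036329449775836/3292486812615838612613) = (-151201/16800 - 802)*(-2036329449775836/3292486812615838612613) = -13624801/16800*(-2036329449775836/3292486812615838612613) = 2312048626969605009053/4609481537662174057658200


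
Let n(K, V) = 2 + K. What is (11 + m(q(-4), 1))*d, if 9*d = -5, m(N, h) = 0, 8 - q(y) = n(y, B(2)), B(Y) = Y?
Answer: -55/9 ≈ -6.1111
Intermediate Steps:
q(y) = 6 - y (q(y) = 8 - (2 + y) = 8 + (-2 - y) = 6 - y)
d = -5/9 (d = (⅑)*(-5) = -5/9 ≈ -0.55556)
(11 + m(q(-4), 1))*d = (11 + 0)*(-5/9) = 11*(-5/9) = -55/9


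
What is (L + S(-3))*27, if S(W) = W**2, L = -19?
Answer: -270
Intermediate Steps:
(L + S(-3))*27 = (-19 + (-3)**2)*27 = (-19 + 9)*27 = -10*27 = -270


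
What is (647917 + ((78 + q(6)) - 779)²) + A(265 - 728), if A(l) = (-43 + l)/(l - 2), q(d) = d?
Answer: 525888536/465 ≈ 1.1309e+6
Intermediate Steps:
A(l) = (-43 + l)/(-2 + l)
(647917 + ((78 + q(6)) - 779)²) + A(265 - 728) = (647917 + ((78 + 6) - 779)²) + (-43 + (265 - 728))/(-2 + (265 - 728)) = (647917 + (84 - 779)²) + (-43 - 463)/(-2 - 463) = (647917 + (-695)²) - 506/(-465) = (647917 + 483025) - 1/465*(-506) = 1130942 + 506/465 = 525888536/465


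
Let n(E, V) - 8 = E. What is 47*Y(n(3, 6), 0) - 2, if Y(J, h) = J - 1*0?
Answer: 515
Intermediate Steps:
n(E, V) = 8 + E
Y(J, h) = J (Y(J, h) = J + 0 = J)
47*Y(n(3, 6), 0) - 2 = 47*(8 + 3) - 2 = 47*11 - 2 = 517 - 2 = 515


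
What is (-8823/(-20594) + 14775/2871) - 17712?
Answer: -348966339035/19708458 ≈ -17706.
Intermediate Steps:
(-8823/(-20594) + 14775/2871) - 17712 = (-8823*(-1/20594) + 14775*(1/2871)) - 17712 = (8823/20594 + 4925/957) - 17712 = 109869061/19708458 - 17712 = -348966339035/19708458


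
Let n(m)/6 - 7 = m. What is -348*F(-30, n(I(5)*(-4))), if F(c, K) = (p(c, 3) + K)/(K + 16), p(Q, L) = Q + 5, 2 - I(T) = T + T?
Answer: -36366/125 ≈ -290.93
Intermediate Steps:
I(T) = 2 - 2*T (I(T) = 2 - (T + T) = 2 - 2*T)
p(Q, L) = 5 + Q
n(m) = 42 + 6*m
F(c, K) = (5 + K + c)/(16 + K) (F(c, K) = ((5 + c) + K)/(K + 16) = (5 + K + c)/(16 + K))
-348*F(-30, n(I(5)*(-4))) = -348*(5 + (42 + 6*((2 - 2*5)*(-4))) - 30)/(16 + (42 + 6*((2 - 2*5)*(-4)))) = -348*(5 + (42 + 6*((2 - 10)*(-4))) - 30)/(16 + (42 + 6*((2 - 10)*(-4)))) = -348*(5 + (42 + 6*(-8*(-4))) - 30)/(16 + (42 + 6*(-8*(-4)))) = -348*(5 + (42 + 6*32) - 30)/(16 + (42 + 6*32)) = -348*(5 + (42 + 192) - 30)/(16 + (42 + 192)) = -348*(5 + 234 - 30)/(16 + 234) = -348*209/250 = -36366/125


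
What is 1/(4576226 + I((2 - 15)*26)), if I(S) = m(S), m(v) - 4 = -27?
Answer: 1/4576203 ≈ 2.1852e-7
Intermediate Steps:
m(v) = -23 (m(v) = 4 - 27 = -23)
I(S) = -23
1/(4576226 + I((2 - 15)*26)) = 1/(4576226 - 23) = 1/4576203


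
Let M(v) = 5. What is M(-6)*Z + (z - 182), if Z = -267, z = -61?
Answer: -1578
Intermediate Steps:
M(-6)*Z + (z - 182) = 5*(-267) + (-61 - 182) = -1335 - 243 = -1578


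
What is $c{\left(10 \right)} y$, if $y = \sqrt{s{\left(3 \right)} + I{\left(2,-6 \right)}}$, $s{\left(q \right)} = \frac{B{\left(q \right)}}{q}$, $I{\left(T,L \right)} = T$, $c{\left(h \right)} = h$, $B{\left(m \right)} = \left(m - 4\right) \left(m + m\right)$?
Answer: $0$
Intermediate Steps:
$B{\left(m \right)} = 2 m \left(-4 + m\right)$ ($B{\left(m \right)} = \left(-4 + m\right) 2 m = 2 m \left(-4 + m\right)$)
$s{\left(q \right)} = -8 + 2 q$ ($s{\left(q \right)} = \frac{2 q \left(-4 + q\right)}{q} = -8 + 2 q$)
$y = 0$ ($y = \sqrt{\left(-8 + 2 \cdot 3\right) + 2} = \sqrt{\left(-8 + 6\right) + 2} = \sqrt{-2 + 2} = \sqrt{0} = 0$)
$c{\left(10 \right)} y = 10 \cdot 0 = 0$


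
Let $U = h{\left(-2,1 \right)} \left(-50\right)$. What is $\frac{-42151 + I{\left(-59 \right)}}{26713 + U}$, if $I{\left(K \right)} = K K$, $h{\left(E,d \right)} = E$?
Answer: $- \frac{38670}{26813} \approx -1.4422$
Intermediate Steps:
$I{\left(K \right)} = K^{2}$
$U = 100$ ($U = \left(-2\right) \left(-50\right) = 100$)
$\frac{-42151 + I{\left(-59 \right)}}{26713 + U} = \frac{-42151 + \left(-59\right)^{2}}{26713 + 100} = \frac{-42151 + 3481}{26813} = \left(-38670\right) \frac{1}{26813} = - \frac{38670}{26813}$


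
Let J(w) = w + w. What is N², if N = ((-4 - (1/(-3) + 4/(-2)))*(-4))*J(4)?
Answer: 25600/9 ≈ 2844.4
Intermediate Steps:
J(w) = 2*w
N = 160/3 (N = ((-4 - (1/(-3) + 4/(-2)))*(-4))*(2*4) = ((-4 - (1*(-⅓) + 4*(-½)))*(-4))*8 = ((-4 - (-⅓ - 2))*(-4))*8 = ((-4 - 1*(-7/3))*(-4))*8 = ((-4 + 7/3)*(-4))*8 = -5/3*(-4)*8 = (20/3)*8 = 160/3 ≈ 53.333)
N² = (160/3)² = 25600/9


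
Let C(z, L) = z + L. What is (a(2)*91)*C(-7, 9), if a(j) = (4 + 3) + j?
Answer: 1638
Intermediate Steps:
a(j) = 7 + j
C(z, L) = L + z
(a(2)*91)*C(-7, 9) = ((7 + 2)*91)*(9 - 7) = (9*91)*2 = 819*2 = 1638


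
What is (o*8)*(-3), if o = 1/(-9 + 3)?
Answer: 4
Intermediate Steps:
o = -⅙ (o = 1/(-6) = -⅙ ≈ -0.16667)
(o*8)*(-3) = -⅙*8*(-3) = -4/3*(-3) = 4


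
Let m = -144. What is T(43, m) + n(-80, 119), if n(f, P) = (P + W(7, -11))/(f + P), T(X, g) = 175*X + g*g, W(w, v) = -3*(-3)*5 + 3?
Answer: 1102346/39 ≈ 28265.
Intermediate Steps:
W(w, v) = 48 (W(w, v) = 9*5 + 3 = 45 + 3 = 48)
T(X, g) = g² + 175*X (T(X, g) = 175*X + g² = g² + 175*X)
n(f, P) = (48 + P)/(P + f) (n(f, P) = (P + 48)/(f + P) = (48 + P)/(P + f))
T(43, m) + n(-80, 119) = ((-144)² + 175*43) + (48 + 119)/(119 - 80) = (20736 + 7525) + 167/39 = 28261 + (1/39)*167 = 28261 + 167/39 = 1102346/39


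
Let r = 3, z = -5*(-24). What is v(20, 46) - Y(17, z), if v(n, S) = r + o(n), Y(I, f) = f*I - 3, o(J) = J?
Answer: -2014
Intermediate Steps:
z = 120
Y(I, f) = -3 + I*f (Y(I, f) = I*f - 3 = -3 + I*f)
v(n, S) = 3 + n
v(20, 46) - Y(17, z) = (3 + 20) - (-3 + 17*120) = 23 - (-3 + 2040) = 23 - 1*2037 = 23 - 2037 = -2014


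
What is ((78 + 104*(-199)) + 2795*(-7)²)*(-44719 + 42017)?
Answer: -314342574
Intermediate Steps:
((78 + 104*(-199)) + 2795*(-7)²)*(-44719 + 42017) = ((78 - 20696) + 2795*49)*(-2702) = (-20618 + 136955)*(-2702) = 116337*(-2702) = -314342574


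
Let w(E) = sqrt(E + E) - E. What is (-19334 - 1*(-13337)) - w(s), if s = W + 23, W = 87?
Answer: -5887 - 2*sqrt(55) ≈ -5901.8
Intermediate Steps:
s = 110 (s = 87 + 23 = 110)
w(E) = -E + sqrt(2)*sqrt(E) (w(E) = sqrt(2*E) - E = sqrt(2)*sqrt(E) - E = -E + sqrt(2)*sqrt(E))
(-19334 - 1*(-13337)) - w(s) = (-19334 - 1*(-13337)) - (-1*110 + sqrt(2)*sqrt(110)) = (-19334 + 13337) - (-110 + 2*sqrt(55)) = -5997 + (110 - 2*sqrt(55)) = -5887 - 2*sqrt(55)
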